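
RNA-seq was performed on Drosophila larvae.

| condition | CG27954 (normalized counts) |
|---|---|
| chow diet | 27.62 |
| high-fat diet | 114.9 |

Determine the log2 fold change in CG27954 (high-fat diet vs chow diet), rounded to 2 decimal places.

2.06

Fold change = 114.9 / 27.62 = 4.1600
log2(4.1600) = 2.057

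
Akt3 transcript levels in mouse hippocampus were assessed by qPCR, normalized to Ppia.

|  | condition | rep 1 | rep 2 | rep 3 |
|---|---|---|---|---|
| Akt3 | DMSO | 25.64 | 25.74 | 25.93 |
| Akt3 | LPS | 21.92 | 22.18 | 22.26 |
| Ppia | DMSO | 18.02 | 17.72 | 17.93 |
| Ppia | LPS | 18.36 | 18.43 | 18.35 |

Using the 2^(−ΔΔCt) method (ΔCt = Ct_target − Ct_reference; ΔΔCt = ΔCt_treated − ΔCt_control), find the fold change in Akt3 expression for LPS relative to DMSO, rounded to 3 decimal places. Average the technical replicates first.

17.630

Mean Ct: Akt3 DMSO 25.770; Akt3 LPS 22.120; Ppia DMSO 17.890; Ppia LPS 18.380
ΔCt(DMSO) = 25.770 − 17.890 = 7.880
ΔCt(LPS) = 22.120 − 18.380 = 3.740
ΔΔCt = 3.740 − 7.880 = -4.140
Fold change = 2^(−(-4.140)) = 2^4.140 = 17.6305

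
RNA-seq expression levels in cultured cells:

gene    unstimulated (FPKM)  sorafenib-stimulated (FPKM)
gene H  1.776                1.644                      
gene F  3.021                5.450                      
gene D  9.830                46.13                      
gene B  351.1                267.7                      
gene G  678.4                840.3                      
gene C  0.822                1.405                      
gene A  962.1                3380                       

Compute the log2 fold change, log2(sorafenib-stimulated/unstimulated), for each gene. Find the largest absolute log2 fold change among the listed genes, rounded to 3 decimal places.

log2(1.644/1.776) = -0.111  (gene H)
log2(5.450/3.021) = 0.851  (gene F)
log2(46.13/9.830) = 2.230  (gene D)
log2(267.7/351.1) = -0.391  (gene B)
log2(840.3/678.4) = 0.309  (gene G)
log2(1.405/0.822) = 0.773  (gene C)
log2(3380/962.1) = 1.813  (gene A)
The largest magnitude belongs to gene D.

2.230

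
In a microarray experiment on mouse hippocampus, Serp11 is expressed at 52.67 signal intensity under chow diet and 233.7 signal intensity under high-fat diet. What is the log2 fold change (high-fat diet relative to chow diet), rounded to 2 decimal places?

2.15

Fold change = 233.7 / 52.67 = 4.4371
log2(4.4371) = 2.150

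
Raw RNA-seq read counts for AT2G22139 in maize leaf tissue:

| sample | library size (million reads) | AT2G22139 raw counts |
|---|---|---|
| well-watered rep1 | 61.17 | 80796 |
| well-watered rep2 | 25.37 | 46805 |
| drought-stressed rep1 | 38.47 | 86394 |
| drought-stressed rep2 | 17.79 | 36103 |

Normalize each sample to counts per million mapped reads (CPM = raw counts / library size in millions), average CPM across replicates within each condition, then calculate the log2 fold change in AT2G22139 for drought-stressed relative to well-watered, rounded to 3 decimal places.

0.433

CPM(well-watered rep1) = 80796 / 61.17 = 1320.8436
CPM(well-watered rep2) = 46805 / 25.37 = 1844.8955
CPM(drought-stressed rep1) = 86394 / 38.47 = 2245.7499
CPM(drought-stressed rep2) = 36103 / 17.79 = 2029.3985
mean CPM(well-watered) = 1582.8695; mean CPM(drought-stressed) = 2137.5742
Fold change = 2137.5742 / 1582.8695 = 1.35044
log2(1.35044) = 0.4334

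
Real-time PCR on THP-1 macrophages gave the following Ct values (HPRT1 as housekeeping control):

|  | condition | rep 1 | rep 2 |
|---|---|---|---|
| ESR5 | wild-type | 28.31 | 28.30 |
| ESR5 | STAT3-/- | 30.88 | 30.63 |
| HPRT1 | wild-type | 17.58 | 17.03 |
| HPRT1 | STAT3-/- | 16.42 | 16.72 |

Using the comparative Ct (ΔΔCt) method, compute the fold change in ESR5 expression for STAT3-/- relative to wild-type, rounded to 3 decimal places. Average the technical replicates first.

Mean Ct: ESR5 wild-type 28.305; ESR5 STAT3-/- 30.755; HPRT1 wild-type 17.305; HPRT1 STAT3-/- 16.570
ΔCt(wild-type) = 28.305 − 17.305 = 11.000
ΔCt(STAT3-/-) = 30.755 − 16.570 = 14.185
ΔΔCt = 14.185 − 11.000 = 3.185
Fold change = 2^(−3.185) = 0.1100

0.110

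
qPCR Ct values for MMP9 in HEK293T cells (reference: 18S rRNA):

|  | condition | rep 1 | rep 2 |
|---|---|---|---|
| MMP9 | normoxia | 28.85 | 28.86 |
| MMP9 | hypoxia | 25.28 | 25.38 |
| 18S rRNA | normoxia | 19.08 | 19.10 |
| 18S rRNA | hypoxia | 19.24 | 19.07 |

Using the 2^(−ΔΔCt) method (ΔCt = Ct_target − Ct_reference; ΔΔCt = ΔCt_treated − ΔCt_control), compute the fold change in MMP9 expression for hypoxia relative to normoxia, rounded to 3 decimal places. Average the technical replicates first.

Mean Ct: MMP9 normoxia 28.855; MMP9 hypoxia 25.330; 18S rRNA normoxia 19.090; 18S rRNA hypoxia 19.155
ΔCt(normoxia) = 28.855 − 19.090 = 9.765
ΔCt(hypoxia) = 25.330 − 19.155 = 6.175
ΔΔCt = 6.175 − 9.765 = -3.590
Fold change = 2^(−(-3.590)) = 2^3.590 = 12.0420

12.042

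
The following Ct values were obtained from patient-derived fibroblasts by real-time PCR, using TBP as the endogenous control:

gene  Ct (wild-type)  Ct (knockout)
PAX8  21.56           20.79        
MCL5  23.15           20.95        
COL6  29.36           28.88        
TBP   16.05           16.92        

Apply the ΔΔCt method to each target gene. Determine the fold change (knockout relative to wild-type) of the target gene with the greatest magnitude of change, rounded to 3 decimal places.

PAX8: ΔΔCt = (20.79−16.92) − (21.56−16.05) = 3.87 − 5.51 = -1.64; fold change = 2^1.64 = 3.117
MCL5: ΔΔCt = (20.95−16.92) − (23.15−16.05) = 4.03 − 7.10 = -3.07; fold change = 2^3.07 = 8.398
COL6: ΔΔCt = (28.88−16.92) − (29.36−16.05) = 11.96 − 13.31 = -1.35; fold change = 2^1.35 = 2.549
MCL5 has the largest |ΔΔCt| = 3.07.

8.398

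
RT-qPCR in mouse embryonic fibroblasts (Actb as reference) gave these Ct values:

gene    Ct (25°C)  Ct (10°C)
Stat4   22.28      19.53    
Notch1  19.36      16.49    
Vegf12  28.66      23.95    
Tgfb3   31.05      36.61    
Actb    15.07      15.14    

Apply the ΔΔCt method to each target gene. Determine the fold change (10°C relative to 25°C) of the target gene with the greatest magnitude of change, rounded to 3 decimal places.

0.022

Stat4: ΔΔCt = (19.53−15.14) − (22.28−15.07) = 4.39 − 7.21 = -2.82; fold change = 2^2.82 = 7.062
Notch1: ΔΔCt = (16.49−15.14) − (19.36−15.07) = 1.35 − 4.29 = -2.94; fold change = 2^2.94 = 7.674
Vegf12: ΔΔCt = (23.95−15.14) − (28.66−15.07) = 8.81 − 13.59 = -4.78; fold change = 2^4.78 = 27.474
Tgfb3: ΔΔCt = (36.61−15.14) − (31.05−15.07) = 21.47 − 15.98 = 5.49; fold change = 2^-5.49 = 0.022
Tgfb3 has the largest |ΔΔCt| = 5.49.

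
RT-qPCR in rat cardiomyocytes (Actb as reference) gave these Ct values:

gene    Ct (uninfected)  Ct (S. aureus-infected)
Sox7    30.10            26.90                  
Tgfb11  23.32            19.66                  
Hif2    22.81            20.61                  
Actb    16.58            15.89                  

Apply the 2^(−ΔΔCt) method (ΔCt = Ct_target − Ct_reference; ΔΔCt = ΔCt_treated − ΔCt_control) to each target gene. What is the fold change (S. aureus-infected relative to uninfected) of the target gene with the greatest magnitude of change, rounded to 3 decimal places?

Sox7: ΔΔCt = (26.90−15.89) − (30.10−16.58) = 11.01 − 13.52 = -2.51; fold change = 2^2.51 = 5.696
Tgfb11: ΔΔCt = (19.66−15.89) − (23.32−16.58) = 3.77 − 6.74 = -2.97; fold change = 2^2.97 = 7.835
Hif2: ΔΔCt = (20.61−15.89) − (22.81−16.58) = 4.72 − 6.23 = -1.51; fold change = 2^1.51 = 2.848
Tgfb11 has the largest |ΔΔCt| = 2.97.

7.835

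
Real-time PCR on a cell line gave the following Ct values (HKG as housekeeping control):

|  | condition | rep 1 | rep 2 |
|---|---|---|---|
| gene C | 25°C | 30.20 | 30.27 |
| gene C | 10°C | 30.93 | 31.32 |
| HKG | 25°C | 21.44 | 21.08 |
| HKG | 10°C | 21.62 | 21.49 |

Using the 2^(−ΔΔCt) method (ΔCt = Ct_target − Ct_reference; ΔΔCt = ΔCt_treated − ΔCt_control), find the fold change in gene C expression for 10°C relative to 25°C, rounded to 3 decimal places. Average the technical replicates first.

0.662

Mean Ct: gene C 25°C 30.235; gene C 10°C 31.125; HKG 25°C 21.260; HKG 10°C 21.555
ΔCt(25°C) = 30.235 − 21.260 = 8.975
ΔCt(10°C) = 31.125 − 21.555 = 9.570
ΔΔCt = 9.570 − 8.975 = 0.595
Fold change = 2^(−0.595) = 0.6620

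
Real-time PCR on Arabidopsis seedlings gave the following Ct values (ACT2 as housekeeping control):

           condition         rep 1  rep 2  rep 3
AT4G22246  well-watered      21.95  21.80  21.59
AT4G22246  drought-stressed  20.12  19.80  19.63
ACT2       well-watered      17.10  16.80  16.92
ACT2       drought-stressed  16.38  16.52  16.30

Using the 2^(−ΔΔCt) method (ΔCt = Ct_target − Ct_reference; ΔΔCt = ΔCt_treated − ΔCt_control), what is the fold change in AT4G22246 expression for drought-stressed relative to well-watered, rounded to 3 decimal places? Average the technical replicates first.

2.621

Mean Ct: AT4G22246 well-watered 21.780; AT4G22246 drought-stressed 19.850; ACT2 well-watered 16.940; ACT2 drought-stressed 16.400
ΔCt(well-watered) = 21.780 − 16.940 = 4.840
ΔCt(drought-stressed) = 19.850 − 16.400 = 3.450
ΔΔCt = 3.450 − 4.840 = -1.390
Fold change = 2^(−(-1.390)) = 2^1.390 = 2.6208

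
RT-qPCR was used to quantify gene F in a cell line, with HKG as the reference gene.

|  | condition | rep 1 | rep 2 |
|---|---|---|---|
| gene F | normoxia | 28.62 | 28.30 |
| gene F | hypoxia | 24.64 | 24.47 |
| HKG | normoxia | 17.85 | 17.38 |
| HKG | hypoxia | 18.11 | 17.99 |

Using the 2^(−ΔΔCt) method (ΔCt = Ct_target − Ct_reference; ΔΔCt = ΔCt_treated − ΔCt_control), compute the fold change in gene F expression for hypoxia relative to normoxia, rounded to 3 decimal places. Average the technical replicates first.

20.252

Mean Ct: gene F normoxia 28.460; gene F hypoxia 24.555; HKG normoxia 17.615; HKG hypoxia 18.050
ΔCt(normoxia) = 28.460 − 17.615 = 10.845
ΔCt(hypoxia) = 24.555 − 18.050 = 6.505
ΔΔCt = 6.505 − 10.845 = -4.340
Fold change = 2^(−(-4.340)) = 2^4.340 = 20.2521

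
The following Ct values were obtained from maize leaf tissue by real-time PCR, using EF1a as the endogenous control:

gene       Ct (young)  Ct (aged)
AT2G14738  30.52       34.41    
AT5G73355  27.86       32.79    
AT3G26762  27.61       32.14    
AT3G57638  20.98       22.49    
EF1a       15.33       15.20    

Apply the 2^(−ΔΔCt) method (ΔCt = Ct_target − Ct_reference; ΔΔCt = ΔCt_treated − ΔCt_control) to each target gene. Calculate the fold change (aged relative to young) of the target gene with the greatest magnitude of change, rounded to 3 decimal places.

0.030

AT2G14738: ΔΔCt = (34.41−15.20) − (30.52−15.33) = 19.21 − 15.19 = 4.02; fold change = 2^-4.02 = 0.062
AT5G73355: ΔΔCt = (32.79−15.20) − (27.86−15.33) = 17.59 − 12.53 = 5.06; fold change = 2^-5.06 = 0.030
AT3G26762: ΔΔCt = (32.14−15.20) − (27.61−15.33) = 16.94 − 12.28 = 4.66; fold change = 2^-4.66 = 0.040
AT3G57638: ΔΔCt = (22.49−15.20) − (20.98−15.33) = 7.29 − 5.65 = 1.64; fold change = 2^-1.64 = 0.321
AT5G73355 has the largest |ΔΔCt| = 5.06.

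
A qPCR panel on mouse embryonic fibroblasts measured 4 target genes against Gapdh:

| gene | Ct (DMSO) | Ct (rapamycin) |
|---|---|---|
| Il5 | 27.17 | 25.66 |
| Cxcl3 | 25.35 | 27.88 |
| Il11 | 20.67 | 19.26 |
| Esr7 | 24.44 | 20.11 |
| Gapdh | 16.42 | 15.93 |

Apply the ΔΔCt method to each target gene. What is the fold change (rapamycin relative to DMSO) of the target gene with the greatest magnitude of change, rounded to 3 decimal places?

14.320

Il5: ΔΔCt = (25.66−15.93) − (27.17−16.42) = 9.73 − 10.75 = -1.02; fold change = 2^1.02 = 2.028
Cxcl3: ΔΔCt = (27.88−15.93) − (25.35−16.42) = 11.95 − 8.93 = 3.02; fold change = 2^-3.02 = 0.123
Il11: ΔΔCt = (19.26−15.93) − (20.67−16.42) = 3.33 − 4.25 = -0.92; fold change = 2^0.92 = 1.892
Esr7: ΔΔCt = (20.11−15.93) − (24.44−16.42) = 4.18 − 8.02 = -3.84; fold change = 2^3.84 = 14.320
Esr7 has the largest |ΔΔCt| = 3.84.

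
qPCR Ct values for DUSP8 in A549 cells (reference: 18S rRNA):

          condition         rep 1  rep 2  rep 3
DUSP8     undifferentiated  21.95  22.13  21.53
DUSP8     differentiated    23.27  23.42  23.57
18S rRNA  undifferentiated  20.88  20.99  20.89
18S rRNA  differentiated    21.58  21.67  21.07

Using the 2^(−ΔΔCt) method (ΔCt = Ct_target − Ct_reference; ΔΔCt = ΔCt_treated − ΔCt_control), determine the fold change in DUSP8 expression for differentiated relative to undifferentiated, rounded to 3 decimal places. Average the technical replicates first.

0.490

Mean Ct: DUSP8 undifferentiated 21.870; DUSP8 differentiated 23.420; 18S rRNA undifferentiated 20.920; 18S rRNA differentiated 21.440
ΔCt(undifferentiated) = 21.870 − 20.920 = 0.950
ΔCt(differentiated) = 23.420 − 21.440 = 1.980
ΔΔCt = 1.980 − 0.950 = 1.030
Fold change = 2^(−1.030) = 0.4897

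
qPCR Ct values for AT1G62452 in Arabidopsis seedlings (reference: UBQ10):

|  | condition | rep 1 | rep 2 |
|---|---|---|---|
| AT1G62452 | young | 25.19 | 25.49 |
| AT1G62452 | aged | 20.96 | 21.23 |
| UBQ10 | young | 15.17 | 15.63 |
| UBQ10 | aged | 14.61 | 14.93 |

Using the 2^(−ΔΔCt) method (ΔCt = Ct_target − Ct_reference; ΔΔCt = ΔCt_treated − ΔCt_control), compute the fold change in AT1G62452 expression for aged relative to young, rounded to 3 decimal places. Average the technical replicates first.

Mean Ct: AT1G62452 young 25.340; AT1G62452 aged 21.095; UBQ10 young 15.400; UBQ10 aged 14.770
ΔCt(young) = 25.340 − 15.400 = 9.940
ΔCt(aged) = 21.095 − 14.770 = 6.325
ΔΔCt = 6.325 − 9.940 = -3.615
Fold change = 2^(−(-3.615)) = 2^3.615 = 12.2525

12.252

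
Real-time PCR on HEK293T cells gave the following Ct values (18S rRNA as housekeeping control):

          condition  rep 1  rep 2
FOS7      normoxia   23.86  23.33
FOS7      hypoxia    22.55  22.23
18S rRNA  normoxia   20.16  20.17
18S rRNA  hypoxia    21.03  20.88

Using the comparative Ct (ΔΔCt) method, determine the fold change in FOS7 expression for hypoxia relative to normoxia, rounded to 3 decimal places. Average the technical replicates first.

3.986

Mean Ct: FOS7 normoxia 23.595; FOS7 hypoxia 22.390; 18S rRNA normoxia 20.165; 18S rRNA hypoxia 20.955
ΔCt(normoxia) = 23.595 − 20.165 = 3.430
ΔCt(hypoxia) = 22.390 − 20.955 = 1.435
ΔΔCt = 1.435 − 3.430 = -1.995
Fold change = 2^(−(-1.995)) = 2^1.995 = 3.9862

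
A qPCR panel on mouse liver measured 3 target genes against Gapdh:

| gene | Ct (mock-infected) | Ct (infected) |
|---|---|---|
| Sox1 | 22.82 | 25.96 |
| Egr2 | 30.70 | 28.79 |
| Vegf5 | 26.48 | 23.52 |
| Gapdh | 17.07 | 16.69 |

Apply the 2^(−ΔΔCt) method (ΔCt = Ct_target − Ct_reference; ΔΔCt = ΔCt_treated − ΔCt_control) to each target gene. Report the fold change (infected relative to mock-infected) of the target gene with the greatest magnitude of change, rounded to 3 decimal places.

Sox1: ΔΔCt = (25.96−16.69) − (22.82−17.07) = 9.27 − 5.75 = 3.52; fold change = 2^-3.52 = 0.087
Egr2: ΔΔCt = (28.79−16.69) − (30.70−17.07) = 12.10 − 13.63 = -1.53; fold change = 2^1.53 = 2.888
Vegf5: ΔΔCt = (23.52−16.69) − (26.48−17.07) = 6.83 − 9.41 = -2.58; fold change = 2^2.58 = 5.979
Sox1 has the largest |ΔΔCt| = 3.52.

0.087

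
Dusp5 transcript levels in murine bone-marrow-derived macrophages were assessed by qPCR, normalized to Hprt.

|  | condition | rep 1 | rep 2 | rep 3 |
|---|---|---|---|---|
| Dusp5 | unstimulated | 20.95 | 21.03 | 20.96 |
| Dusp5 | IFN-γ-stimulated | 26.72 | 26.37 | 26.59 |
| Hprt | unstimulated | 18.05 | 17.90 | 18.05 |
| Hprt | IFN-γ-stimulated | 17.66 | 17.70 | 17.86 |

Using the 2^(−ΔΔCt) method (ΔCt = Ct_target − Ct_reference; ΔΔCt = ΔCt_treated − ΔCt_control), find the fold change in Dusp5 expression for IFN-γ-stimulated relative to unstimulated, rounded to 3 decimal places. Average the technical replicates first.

Mean Ct: Dusp5 unstimulated 20.980; Dusp5 IFN-γ-stimulated 26.560; Hprt unstimulated 18.000; Hprt IFN-γ-stimulated 17.740
ΔCt(unstimulated) = 20.980 − 18.000 = 2.980
ΔCt(IFN-γ-stimulated) = 26.560 − 17.740 = 8.820
ΔΔCt = 8.820 − 2.980 = 5.840
Fold change = 2^(−5.840) = 0.0175

0.017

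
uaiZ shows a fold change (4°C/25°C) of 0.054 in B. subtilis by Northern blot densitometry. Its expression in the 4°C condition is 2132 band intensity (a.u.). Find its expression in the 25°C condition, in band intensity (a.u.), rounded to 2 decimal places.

39481.48

25°C expression = 2132 / 0.054 = 39481.48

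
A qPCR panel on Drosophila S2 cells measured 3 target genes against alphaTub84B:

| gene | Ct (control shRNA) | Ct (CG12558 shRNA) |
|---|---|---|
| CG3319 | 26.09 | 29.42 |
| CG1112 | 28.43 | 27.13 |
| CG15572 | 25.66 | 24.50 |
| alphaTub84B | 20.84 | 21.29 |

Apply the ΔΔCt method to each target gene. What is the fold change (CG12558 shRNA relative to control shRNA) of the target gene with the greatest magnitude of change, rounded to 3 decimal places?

0.136

CG3319: ΔΔCt = (29.42−21.29) − (26.09−20.84) = 8.13 − 5.25 = 2.88; fold change = 2^-2.88 = 0.136
CG1112: ΔΔCt = (27.13−21.29) − (28.43−20.84) = 5.84 − 7.59 = -1.75; fold change = 2^1.75 = 3.364
CG15572: ΔΔCt = (24.50−21.29) − (25.66−20.84) = 3.21 − 4.82 = -1.61; fold change = 2^1.61 = 3.053
CG3319 has the largest |ΔΔCt| = 2.88.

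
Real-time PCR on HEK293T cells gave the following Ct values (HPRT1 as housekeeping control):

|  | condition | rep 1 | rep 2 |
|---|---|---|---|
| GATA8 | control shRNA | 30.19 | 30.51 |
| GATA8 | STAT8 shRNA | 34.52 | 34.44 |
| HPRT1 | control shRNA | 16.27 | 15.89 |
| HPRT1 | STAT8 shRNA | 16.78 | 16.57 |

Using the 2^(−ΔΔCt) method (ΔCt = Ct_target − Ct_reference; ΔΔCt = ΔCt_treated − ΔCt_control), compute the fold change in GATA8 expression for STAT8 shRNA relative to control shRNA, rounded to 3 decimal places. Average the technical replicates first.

Mean Ct: GATA8 control shRNA 30.350; GATA8 STAT8 shRNA 34.480; HPRT1 control shRNA 16.080; HPRT1 STAT8 shRNA 16.675
ΔCt(control shRNA) = 30.350 − 16.080 = 14.270
ΔCt(STAT8 shRNA) = 34.480 − 16.675 = 17.805
ΔΔCt = 17.805 − 14.270 = 3.535
Fold change = 2^(−3.535) = 0.0863

0.086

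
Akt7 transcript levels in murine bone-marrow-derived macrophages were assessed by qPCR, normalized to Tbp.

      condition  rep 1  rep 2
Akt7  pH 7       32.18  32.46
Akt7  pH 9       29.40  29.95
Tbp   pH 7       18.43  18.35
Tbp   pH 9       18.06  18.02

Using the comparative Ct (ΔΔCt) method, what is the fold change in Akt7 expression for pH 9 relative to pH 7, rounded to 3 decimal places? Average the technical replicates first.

4.908

Mean Ct: Akt7 pH 7 32.320; Akt7 pH 9 29.675; Tbp pH 7 18.390; Tbp pH 9 18.040
ΔCt(pH 7) = 32.320 − 18.390 = 13.930
ΔCt(pH 9) = 29.675 − 18.040 = 11.635
ΔΔCt = 11.635 − 13.930 = -2.295
Fold change = 2^(−(-2.295)) = 2^2.295 = 4.9075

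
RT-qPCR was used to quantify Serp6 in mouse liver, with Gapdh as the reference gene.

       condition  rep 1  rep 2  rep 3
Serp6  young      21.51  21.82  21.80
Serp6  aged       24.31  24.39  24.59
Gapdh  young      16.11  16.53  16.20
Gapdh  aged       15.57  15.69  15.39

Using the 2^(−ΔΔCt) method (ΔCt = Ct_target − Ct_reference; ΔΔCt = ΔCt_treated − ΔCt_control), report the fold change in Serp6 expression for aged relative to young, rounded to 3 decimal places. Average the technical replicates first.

0.092

Mean Ct: Serp6 young 21.710; Serp6 aged 24.430; Gapdh young 16.280; Gapdh aged 15.550
ΔCt(young) = 21.710 − 16.280 = 5.430
ΔCt(aged) = 24.430 − 15.550 = 8.880
ΔΔCt = 8.880 − 5.430 = 3.450
Fold change = 2^(−3.450) = 0.0915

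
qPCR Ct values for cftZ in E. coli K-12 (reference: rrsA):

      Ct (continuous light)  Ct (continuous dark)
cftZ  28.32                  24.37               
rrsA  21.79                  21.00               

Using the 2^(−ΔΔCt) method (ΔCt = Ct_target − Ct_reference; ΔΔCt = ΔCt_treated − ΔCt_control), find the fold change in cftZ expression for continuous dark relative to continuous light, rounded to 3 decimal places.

8.938

ΔCt(continuous light) = 28.320 − 21.790 = 6.530
ΔCt(continuous dark) = 24.370 − 21.000 = 3.370
ΔΔCt = 3.370 − 6.530 = -3.160
Fold change = 2^(−(-3.160)) = 2^3.160 = 8.9383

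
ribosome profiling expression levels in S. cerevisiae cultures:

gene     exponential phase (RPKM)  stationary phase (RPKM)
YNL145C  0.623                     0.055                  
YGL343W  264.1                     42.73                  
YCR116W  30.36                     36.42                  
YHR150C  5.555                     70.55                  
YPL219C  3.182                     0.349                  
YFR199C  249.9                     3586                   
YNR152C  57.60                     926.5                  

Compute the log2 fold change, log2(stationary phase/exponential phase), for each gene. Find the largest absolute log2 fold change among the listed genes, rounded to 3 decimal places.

4.008

log2(0.055/0.623) = -3.502  (YNL145C)
log2(42.73/264.1) = -2.628  (YGL343W)
log2(36.42/30.36) = 0.263  (YCR116W)
log2(70.55/5.555) = 3.667  (YHR150C)
log2(0.349/3.182) = -3.189  (YPL219C)
log2(3586/249.9) = 3.843  (YFR199C)
log2(926.5/57.60) = 4.008  (YNR152C)
The largest magnitude belongs to YNR152C.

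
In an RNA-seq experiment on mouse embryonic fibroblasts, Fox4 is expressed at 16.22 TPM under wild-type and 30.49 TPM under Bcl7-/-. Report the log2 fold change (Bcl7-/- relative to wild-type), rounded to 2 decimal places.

Fold change = 30.49 / 16.22 = 1.8798
log2(1.8798) = 0.911

0.91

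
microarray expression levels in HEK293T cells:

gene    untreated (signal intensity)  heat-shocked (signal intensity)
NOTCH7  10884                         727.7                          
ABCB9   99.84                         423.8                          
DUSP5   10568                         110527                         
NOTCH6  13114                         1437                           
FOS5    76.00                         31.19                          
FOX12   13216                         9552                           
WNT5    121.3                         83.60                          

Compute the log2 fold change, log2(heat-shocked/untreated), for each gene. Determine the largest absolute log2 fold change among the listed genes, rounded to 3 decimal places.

log2(727.7/10884) = -3.903  (NOTCH7)
log2(423.8/99.84) = 2.086  (ABCB9)
log2(110527/10568) = 3.387  (DUSP5)
log2(1437/13114) = -3.190  (NOTCH6)
log2(31.19/76.00) = -1.285  (FOS5)
log2(9552/13216) = -0.468  (FOX12)
log2(83.60/121.3) = -0.537  (WNT5)
The largest magnitude belongs to NOTCH7.

3.903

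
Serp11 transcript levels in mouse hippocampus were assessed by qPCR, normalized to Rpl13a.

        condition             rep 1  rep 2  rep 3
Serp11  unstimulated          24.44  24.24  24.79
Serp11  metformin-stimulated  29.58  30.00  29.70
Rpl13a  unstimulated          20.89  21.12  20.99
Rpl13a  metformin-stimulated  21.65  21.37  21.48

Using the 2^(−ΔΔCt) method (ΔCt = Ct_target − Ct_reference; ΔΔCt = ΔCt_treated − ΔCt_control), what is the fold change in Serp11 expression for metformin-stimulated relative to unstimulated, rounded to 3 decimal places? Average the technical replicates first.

Mean Ct: Serp11 unstimulated 24.490; Serp11 metformin-stimulated 29.760; Rpl13a unstimulated 21.000; Rpl13a metformin-stimulated 21.500
ΔCt(unstimulated) = 24.490 − 21.000 = 3.490
ΔCt(metformin-stimulated) = 29.760 − 21.500 = 8.260
ΔΔCt = 8.260 − 3.490 = 4.770
Fold change = 2^(−4.770) = 0.0367

0.037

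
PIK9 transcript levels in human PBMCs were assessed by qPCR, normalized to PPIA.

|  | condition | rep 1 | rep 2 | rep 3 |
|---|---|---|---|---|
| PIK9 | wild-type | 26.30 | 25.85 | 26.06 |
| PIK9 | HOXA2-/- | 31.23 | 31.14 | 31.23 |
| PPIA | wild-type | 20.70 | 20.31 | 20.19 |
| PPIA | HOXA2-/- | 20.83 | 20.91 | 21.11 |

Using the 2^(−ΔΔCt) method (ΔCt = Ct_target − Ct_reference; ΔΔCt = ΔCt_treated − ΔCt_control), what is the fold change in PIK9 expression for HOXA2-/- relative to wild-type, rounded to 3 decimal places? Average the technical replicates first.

0.042

Mean Ct: PIK9 wild-type 26.070; PIK9 HOXA2-/- 31.200; PPIA wild-type 20.400; PPIA HOXA2-/- 20.950
ΔCt(wild-type) = 26.070 − 20.400 = 5.670
ΔCt(HOXA2-/-) = 31.200 − 20.950 = 10.250
ΔΔCt = 10.250 − 5.670 = 4.580
Fold change = 2^(−4.580) = 0.0418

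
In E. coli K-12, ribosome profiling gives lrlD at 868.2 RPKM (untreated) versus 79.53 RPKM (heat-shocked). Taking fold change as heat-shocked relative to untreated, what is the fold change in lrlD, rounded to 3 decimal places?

0.092

Fold change = 79.53 / 868.2 = 0.0916
lrlD is downregulated.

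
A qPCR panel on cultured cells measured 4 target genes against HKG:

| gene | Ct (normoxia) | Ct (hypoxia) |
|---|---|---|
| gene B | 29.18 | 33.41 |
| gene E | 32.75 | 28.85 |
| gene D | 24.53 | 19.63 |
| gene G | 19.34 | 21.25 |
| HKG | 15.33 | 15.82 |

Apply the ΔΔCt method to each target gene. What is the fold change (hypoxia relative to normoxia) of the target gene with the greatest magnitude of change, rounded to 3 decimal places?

41.933

gene B: ΔΔCt = (33.41−15.82) − (29.18−15.33) = 17.59 − 13.85 = 3.74; fold change = 2^-3.74 = 0.075
gene E: ΔΔCt = (28.85−15.82) − (32.75−15.33) = 13.03 − 17.42 = -4.39; fold change = 2^4.39 = 20.966
gene D: ΔΔCt = (19.63−15.82) − (24.53−15.33) = 3.81 − 9.20 = -5.39; fold change = 2^5.39 = 41.933
gene G: ΔΔCt = (21.25−15.82) − (19.34−15.33) = 5.43 − 4.01 = 1.42; fold change = 2^-1.42 = 0.374
gene D has the largest |ΔΔCt| = 5.39.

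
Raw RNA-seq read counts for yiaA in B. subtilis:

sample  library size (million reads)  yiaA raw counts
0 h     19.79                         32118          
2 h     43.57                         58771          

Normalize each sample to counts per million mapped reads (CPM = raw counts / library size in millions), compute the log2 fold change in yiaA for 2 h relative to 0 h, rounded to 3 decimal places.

CPM(0 h) = 32118 / 19.79 = 1622.9409
CPM(2 h) = 58771 / 43.57 = 1348.8868
Fold change = 1348.8868 / 1622.9409 = 0.83114
log2(0.83114) = -0.2668

-0.267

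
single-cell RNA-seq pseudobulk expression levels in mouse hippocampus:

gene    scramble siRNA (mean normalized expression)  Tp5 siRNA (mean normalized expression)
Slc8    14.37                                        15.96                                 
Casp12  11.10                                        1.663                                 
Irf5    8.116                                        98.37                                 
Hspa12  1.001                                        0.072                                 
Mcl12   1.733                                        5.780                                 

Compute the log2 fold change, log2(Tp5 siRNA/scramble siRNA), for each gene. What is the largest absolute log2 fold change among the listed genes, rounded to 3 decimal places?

3.797

log2(15.96/14.37) = 0.151  (Slc8)
log2(1.663/11.10) = -2.739  (Casp12)
log2(98.37/8.116) = 3.599  (Irf5)
log2(0.072/1.001) = -3.797  (Hspa12)
log2(5.780/1.733) = 1.738  (Mcl12)
The largest magnitude belongs to Hspa12.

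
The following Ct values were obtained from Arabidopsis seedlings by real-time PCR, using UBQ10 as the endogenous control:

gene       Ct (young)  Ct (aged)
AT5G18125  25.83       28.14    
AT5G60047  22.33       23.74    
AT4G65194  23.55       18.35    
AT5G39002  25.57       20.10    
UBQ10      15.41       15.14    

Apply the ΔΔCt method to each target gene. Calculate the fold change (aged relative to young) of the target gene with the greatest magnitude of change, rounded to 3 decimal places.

AT5G18125: ΔΔCt = (28.14−15.14) − (25.83−15.41) = 13.00 − 10.42 = 2.58; fold change = 2^-2.58 = 0.167
AT5G60047: ΔΔCt = (23.74−15.14) − (22.33−15.41) = 8.60 − 6.92 = 1.68; fold change = 2^-1.68 = 0.312
AT4G65194: ΔΔCt = (18.35−15.14) − (23.55−15.41) = 3.21 − 8.14 = -4.93; fold change = 2^4.93 = 30.484
AT5G39002: ΔΔCt = (20.10−15.14) − (25.57−15.41) = 4.96 − 10.16 = -5.20; fold change = 2^5.20 = 36.758
AT5G39002 has the largest |ΔΔCt| = 5.20.

36.758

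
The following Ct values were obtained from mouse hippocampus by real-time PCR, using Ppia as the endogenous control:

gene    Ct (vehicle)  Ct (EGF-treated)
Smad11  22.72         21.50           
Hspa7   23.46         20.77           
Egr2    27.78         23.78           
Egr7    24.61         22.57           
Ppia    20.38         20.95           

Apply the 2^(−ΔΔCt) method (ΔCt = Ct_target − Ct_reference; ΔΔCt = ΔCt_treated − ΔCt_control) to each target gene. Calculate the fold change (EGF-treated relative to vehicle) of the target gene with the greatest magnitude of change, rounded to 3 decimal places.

Smad11: ΔΔCt = (21.50−20.95) − (22.72−20.38) = 0.55 − 2.34 = -1.79; fold change = 2^1.79 = 3.458
Hspa7: ΔΔCt = (20.77−20.95) − (23.46−20.38) = -0.18 − 3.08 = -3.26; fold change = 2^3.26 = 9.580
Egr2: ΔΔCt = (23.78−20.95) − (27.78−20.38) = 2.83 − 7.40 = -4.57; fold change = 2^4.57 = 23.752
Egr7: ΔΔCt = (22.57−20.95) − (24.61−20.38) = 1.62 − 4.23 = -2.61; fold change = 2^2.61 = 6.105
Egr2 has the largest |ΔΔCt| = 4.57.

23.752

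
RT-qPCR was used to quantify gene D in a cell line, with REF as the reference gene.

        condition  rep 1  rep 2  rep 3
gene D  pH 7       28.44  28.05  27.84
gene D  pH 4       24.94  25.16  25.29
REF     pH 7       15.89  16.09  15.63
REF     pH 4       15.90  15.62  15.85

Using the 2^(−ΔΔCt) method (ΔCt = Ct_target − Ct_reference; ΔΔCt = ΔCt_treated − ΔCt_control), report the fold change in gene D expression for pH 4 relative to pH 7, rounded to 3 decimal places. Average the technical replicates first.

Mean Ct: gene D pH 7 28.110; gene D pH 4 25.130; REF pH 7 15.870; REF pH 4 15.790
ΔCt(pH 7) = 28.110 − 15.870 = 12.240
ΔCt(pH 4) = 25.130 − 15.790 = 9.340
ΔΔCt = 9.340 − 12.240 = -2.900
Fold change = 2^(−(-2.900)) = 2^2.900 = 7.4643

7.464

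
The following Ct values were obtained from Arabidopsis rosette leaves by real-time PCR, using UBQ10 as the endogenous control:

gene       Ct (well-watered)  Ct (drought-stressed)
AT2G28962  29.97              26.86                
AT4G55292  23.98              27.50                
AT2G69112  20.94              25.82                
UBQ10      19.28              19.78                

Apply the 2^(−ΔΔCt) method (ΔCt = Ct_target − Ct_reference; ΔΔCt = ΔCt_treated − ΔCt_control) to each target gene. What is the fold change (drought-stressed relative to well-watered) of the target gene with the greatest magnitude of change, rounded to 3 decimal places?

0.048

AT2G28962: ΔΔCt = (26.86−19.78) − (29.97−19.28) = 7.08 − 10.69 = -3.61; fold change = 2^3.61 = 12.210
AT4G55292: ΔΔCt = (27.50−19.78) − (23.98−19.28) = 7.72 − 4.70 = 3.02; fold change = 2^-3.02 = 0.123
AT2G69112: ΔΔCt = (25.82−19.78) − (20.94−19.28) = 6.04 − 1.66 = 4.38; fold change = 2^-4.38 = 0.048
AT2G69112 has the largest |ΔΔCt| = 4.38.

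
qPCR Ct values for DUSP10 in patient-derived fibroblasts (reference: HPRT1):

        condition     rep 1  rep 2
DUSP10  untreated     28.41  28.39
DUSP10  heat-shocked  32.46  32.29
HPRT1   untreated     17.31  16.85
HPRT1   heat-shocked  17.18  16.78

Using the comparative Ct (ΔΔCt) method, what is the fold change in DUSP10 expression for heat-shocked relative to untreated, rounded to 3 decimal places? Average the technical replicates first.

0.059

Mean Ct: DUSP10 untreated 28.400; DUSP10 heat-shocked 32.375; HPRT1 untreated 17.080; HPRT1 heat-shocked 16.980
ΔCt(untreated) = 28.400 − 17.080 = 11.320
ΔCt(heat-shocked) = 32.375 − 16.980 = 15.395
ΔΔCt = 15.395 − 11.320 = 4.075
Fold change = 2^(−4.075) = 0.0593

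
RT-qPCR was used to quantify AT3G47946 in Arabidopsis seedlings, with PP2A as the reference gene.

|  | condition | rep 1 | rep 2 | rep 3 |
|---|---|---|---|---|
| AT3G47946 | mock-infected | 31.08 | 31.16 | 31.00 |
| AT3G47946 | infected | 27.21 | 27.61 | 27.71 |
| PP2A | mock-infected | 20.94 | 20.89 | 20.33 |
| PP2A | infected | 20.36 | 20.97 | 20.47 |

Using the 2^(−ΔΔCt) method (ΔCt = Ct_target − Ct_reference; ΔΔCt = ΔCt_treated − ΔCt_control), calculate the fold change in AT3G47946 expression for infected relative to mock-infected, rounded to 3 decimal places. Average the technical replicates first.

Mean Ct: AT3G47946 mock-infected 31.080; AT3G47946 infected 27.510; PP2A mock-infected 20.720; PP2A infected 20.600
ΔCt(mock-infected) = 31.080 − 20.720 = 10.360
ΔCt(infected) = 27.510 − 20.600 = 6.910
ΔΔCt = 6.910 − 10.360 = -3.450
Fold change = 2^(−(-3.450)) = 2^3.450 = 10.9283

10.928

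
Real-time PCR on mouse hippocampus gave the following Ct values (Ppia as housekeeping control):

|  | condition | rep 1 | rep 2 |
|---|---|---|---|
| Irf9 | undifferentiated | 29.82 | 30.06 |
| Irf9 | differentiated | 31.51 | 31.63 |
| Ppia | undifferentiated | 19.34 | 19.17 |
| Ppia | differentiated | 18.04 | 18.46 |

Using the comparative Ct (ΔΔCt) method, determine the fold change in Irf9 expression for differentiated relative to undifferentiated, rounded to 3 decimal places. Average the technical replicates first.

0.161

Mean Ct: Irf9 undifferentiated 29.940; Irf9 differentiated 31.570; Ppia undifferentiated 19.255; Ppia differentiated 18.250
ΔCt(undifferentiated) = 29.940 − 19.255 = 10.685
ΔCt(differentiated) = 31.570 − 18.250 = 13.320
ΔΔCt = 13.320 − 10.685 = 2.635
Fold change = 2^(−2.635) = 0.1610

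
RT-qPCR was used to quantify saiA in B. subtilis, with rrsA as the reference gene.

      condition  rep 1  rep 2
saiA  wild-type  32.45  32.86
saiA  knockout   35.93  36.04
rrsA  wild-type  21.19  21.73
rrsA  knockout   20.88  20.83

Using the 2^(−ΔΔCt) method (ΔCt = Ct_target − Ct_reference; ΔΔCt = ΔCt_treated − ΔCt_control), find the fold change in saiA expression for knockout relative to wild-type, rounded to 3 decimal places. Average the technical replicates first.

Mean Ct: saiA wild-type 32.655; saiA knockout 35.985; rrsA wild-type 21.460; rrsA knockout 20.855
ΔCt(wild-type) = 32.655 − 21.460 = 11.195
ΔCt(knockout) = 35.985 − 20.855 = 15.130
ΔΔCt = 15.130 − 11.195 = 3.935
Fold change = 2^(−3.935) = 0.0654

0.065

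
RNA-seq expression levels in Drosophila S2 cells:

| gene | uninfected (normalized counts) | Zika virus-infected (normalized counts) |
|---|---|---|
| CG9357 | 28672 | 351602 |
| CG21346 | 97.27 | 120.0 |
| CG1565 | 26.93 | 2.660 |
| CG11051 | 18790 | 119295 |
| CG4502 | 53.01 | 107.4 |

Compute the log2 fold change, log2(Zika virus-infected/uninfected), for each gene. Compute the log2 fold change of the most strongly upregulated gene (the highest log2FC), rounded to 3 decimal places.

log2(351602/28672) = 3.616  (CG9357)
log2(120.0/97.27) = 0.303  (CG21346)
log2(2.660/26.93) = -3.340  (CG1565)
log2(119295/18790) = 2.666  (CG11051)
log2(107.4/53.01) = 1.019  (CG4502)
CG9357 is most strongly upregulated.

3.616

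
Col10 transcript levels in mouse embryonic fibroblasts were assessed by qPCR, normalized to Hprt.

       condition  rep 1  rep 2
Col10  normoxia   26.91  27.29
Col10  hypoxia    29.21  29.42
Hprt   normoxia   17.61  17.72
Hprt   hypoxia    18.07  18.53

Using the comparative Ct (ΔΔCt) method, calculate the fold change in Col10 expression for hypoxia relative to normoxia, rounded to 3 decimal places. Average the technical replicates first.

0.334

Mean Ct: Col10 normoxia 27.100; Col10 hypoxia 29.315; Hprt normoxia 17.665; Hprt hypoxia 18.300
ΔCt(normoxia) = 27.100 − 17.665 = 9.435
ΔCt(hypoxia) = 29.315 − 18.300 = 11.015
ΔΔCt = 11.015 − 9.435 = 1.580
Fold change = 2^(−1.580) = 0.3345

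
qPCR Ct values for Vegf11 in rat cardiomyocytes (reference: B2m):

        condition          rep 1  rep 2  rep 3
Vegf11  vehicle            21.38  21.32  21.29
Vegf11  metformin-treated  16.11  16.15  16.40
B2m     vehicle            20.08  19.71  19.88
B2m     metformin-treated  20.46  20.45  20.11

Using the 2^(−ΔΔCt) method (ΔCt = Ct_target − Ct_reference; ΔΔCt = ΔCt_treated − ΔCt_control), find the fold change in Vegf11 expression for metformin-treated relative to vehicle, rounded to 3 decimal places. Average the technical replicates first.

Mean Ct: Vegf11 vehicle 21.330; Vegf11 metformin-treated 16.220; B2m vehicle 19.890; B2m metformin-treated 20.340
ΔCt(vehicle) = 21.330 − 19.890 = 1.440
ΔCt(metformin-treated) = 16.220 − 20.340 = -4.120
ΔΔCt = -4.120 − 1.440 = -5.560
Fold change = 2^(−(-5.560)) = 2^5.560 = 47.1766

47.177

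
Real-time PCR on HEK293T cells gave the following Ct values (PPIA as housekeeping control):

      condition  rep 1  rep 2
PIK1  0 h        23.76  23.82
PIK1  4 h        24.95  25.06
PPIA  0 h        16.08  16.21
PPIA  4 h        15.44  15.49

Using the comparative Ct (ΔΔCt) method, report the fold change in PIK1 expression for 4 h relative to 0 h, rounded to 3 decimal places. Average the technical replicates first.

0.269

Mean Ct: PIK1 0 h 23.790; PIK1 4 h 25.005; PPIA 0 h 16.145; PPIA 4 h 15.465
ΔCt(0 h) = 23.790 − 16.145 = 7.645
ΔCt(4 h) = 25.005 − 15.465 = 9.540
ΔΔCt = 9.540 − 7.645 = 1.895
Fold change = 2^(−1.895) = 0.2689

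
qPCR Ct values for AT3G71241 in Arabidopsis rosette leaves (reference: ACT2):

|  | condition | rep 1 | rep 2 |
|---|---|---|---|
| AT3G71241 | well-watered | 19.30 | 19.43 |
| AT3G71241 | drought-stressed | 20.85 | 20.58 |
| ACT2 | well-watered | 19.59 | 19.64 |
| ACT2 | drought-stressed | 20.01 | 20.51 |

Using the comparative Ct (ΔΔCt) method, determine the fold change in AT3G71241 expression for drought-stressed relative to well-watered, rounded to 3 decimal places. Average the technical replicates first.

0.613

Mean Ct: AT3G71241 well-watered 19.365; AT3G71241 drought-stressed 20.715; ACT2 well-watered 19.615; ACT2 drought-stressed 20.260
ΔCt(well-watered) = 19.365 − 19.615 = -0.250
ΔCt(drought-stressed) = 20.715 − 20.260 = 0.455
ΔΔCt = 0.455 − (-0.250) = 0.705
Fold change = 2^(−0.705) = 0.6134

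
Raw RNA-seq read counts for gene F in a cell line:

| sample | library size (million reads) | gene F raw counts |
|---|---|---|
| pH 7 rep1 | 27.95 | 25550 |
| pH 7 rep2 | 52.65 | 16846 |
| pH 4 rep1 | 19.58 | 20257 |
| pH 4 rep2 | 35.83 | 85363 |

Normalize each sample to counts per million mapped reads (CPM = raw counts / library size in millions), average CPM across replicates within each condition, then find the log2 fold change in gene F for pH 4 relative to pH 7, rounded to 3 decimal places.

CPM(pH 7 rep1) = 25550 / 27.95 = 914.1324
CPM(pH 7 rep2) = 16846 / 52.65 = 319.9620
CPM(pH 4 rep1) = 20257 / 19.58 = 1034.5761
CPM(pH 4 rep2) = 85363 / 35.83 = 2382.4449
mean CPM(pH 7) = 617.0472; mean CPM(pH 4) = 1708.5105
Fold change = 1708.5105 / 617.0472 = 2.76885
log2(2.76885) = 1.4693

1.469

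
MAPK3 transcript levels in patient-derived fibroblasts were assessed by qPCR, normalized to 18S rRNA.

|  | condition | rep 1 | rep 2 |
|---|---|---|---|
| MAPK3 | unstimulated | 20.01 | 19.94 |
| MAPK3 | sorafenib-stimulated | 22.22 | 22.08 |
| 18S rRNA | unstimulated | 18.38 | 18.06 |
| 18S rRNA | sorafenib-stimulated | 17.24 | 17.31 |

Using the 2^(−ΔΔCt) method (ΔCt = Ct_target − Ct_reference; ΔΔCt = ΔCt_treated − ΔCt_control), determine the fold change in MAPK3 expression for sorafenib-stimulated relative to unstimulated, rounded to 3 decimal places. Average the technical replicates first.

0.115

Mean Ct: MAPK3 unstimulated 19.975; MAPK3 sorafenib-stimulated 22.150; 18S rRNA unstimulated 18.220; 18S rRNA sorafenib-stimulated 17.275
ΔCt(unstimulated) = 19.975 − 18.220 = 1.755
ΔCt(sorafenib-stimulated) = 22.150 − 17.275 = 4.875
ΔΔCt = 4.875 − 1.755 = 3.120
Fold change = 2^(−3.120) = 0.1150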